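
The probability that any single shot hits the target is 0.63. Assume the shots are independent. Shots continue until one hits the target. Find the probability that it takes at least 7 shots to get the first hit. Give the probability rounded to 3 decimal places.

0.003

Y = number of shots to the first success; geometric, p = 0.63.
P(Y > 6) = P(first 6 all fail) = (1−p)^6 = 0.00257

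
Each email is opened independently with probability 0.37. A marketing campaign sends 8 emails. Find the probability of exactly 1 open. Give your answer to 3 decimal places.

0.117

X ~ Binomial(n=8, p=0.37).
P(X=1) = C(8,1) · p^1 · (1−p)^7
= 8 · 0.37 · 0.03939 = 0.11659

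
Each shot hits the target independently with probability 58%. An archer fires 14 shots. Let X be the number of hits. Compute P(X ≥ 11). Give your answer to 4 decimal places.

X ~ Binomial(14, 0.58); P(X ≥ 11) = Σ C(14,k) p^k (1−p)^(14−k) over k:
  k=11: C(14,11)·0.58^11·0.42^3 = 0.067384
  k=12: C(14,12)·0.58^12·0.42^2 = 0.023264
  k=13: C(14,13)·0.58^13·0.42^1 = 0.004942
  k=14: C(14,14)·0.58^14·0.42^0 = 0.000488
Total = 0.096078

0.0961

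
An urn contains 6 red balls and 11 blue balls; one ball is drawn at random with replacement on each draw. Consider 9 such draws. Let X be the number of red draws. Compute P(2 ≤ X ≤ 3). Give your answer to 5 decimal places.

0.48402

X ~ Binomial(9, 0.352941); P(2 ≤ X ≤ 3) = Σ C(9,k) p^k (1−p)^(9−k) over k:
  k=2: C(9,2)·0.352941^2·0.647059^7 = 0.2129676
  k=3: C(9,3)·0.352941^3·0.647059^6 = 0.2710497
Total = 0.4840172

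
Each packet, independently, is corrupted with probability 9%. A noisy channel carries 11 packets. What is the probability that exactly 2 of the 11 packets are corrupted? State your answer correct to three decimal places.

X ~ Binomial(n=11, p=0.09).
P(X=2) = C(11,2) · p^2 · (1−p)^9
= 55 · 0.0081 · 0.42793 = 0.19064

0.191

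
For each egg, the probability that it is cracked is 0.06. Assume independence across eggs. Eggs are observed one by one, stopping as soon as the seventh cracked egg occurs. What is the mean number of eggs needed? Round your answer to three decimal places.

116.667

Y = total eggs until the seventh success; negative binomial with r=7, p=0.06.
E[Y] = r / p = 7 / 0.06 = 116.66667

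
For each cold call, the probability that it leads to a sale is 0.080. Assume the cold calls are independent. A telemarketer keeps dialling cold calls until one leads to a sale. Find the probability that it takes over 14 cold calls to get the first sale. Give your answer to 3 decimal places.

Y = number of cold calls to the first success; geometric, p = 0.08.
P(Y > 14) = P(first 14 all fail) = (1−p)^14 = 0.31119

0.311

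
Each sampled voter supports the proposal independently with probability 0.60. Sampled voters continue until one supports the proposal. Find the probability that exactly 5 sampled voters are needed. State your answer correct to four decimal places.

Geometric (trials to first success), p = 0.60.
P(Y = 5) = (1−p)^4 · p = 0.0256 · 0.60 = 0.015360

0.0154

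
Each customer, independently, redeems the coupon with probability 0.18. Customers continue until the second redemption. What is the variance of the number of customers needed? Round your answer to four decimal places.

50.6173

Y = total customers until the second success; negative binomial with r=2, p=0.18.
Var(Y) = r(1−p)/p² = 2·0.82 / 0.18² = 50.617284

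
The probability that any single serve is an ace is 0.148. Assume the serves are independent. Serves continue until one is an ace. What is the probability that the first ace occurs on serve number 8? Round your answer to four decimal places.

Geometric (trials to first success), p = 0.148.
P(Y = 8) = (1−p)^7 · p = 0.32589 · 0.148 = 0.048232

0.0482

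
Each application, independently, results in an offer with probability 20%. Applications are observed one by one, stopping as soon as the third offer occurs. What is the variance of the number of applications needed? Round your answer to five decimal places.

60.00000

Y = total applications until the third success; negative binomial with r=3, p=0.20.
Var(Y) = r(1−p)/p² = 3·0.80 / 0.20² = 60.0000000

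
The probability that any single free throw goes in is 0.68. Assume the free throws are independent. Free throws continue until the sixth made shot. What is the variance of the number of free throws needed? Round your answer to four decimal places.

4.1522

Y = total free throws until the sixth success; negative binomial with r=6, p=0.68.
Var(Y) = r(1−p)/p² = 6·0.32 / 0.68² = 4.152249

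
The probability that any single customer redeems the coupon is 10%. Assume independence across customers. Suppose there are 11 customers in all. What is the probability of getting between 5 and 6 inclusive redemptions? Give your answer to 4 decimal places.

0.0027

X ~ Binomial(11, 0.10); P(5 ≤ X ≤ 6) = Σ C(11,k) p^k (1−p)^(11−k) over k:
  k=5: C(11,5)·0.10^5·0.90^6 = 0.002455
  k=6: C(11,6)·0.10^6·0.90^5 = 0.000273
Total = 0.002728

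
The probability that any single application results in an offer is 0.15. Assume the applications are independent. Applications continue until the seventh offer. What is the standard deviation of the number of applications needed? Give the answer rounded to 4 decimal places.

16.2617

Y = total applications until the seventh success; negative binomial with r=7, p=0.15.
SD(Y) = √[r(1−p)/p²] = √(264.444444) = 16.261748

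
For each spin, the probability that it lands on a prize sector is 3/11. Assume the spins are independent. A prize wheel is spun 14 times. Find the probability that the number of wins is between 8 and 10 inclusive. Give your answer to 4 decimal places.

X ~ Binomial(14, 0.272727); P(8 ≤ X ≤ 10) = Σ C(14,k) p^k (1−p)^(14−k) over k:
  k=8: C(14,8)·0.272727^8·0.727273^6 = 0.013601
  k=9: C(14,9)·0.272727^9·0.727273^5 = 0.003400
  k=10: C(14,10)·0.272727^10·0.727273^4 = 0.000638
Total = 0.017639

0.0176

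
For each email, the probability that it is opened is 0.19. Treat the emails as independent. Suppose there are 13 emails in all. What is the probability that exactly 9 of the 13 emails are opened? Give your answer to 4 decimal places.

X ~ Binomial(n=13, p=0.19).
P(X=9) = C(13,9) · p^9 · (1−p)^4
= 715 · 3.2269e-07 · 0.43047 = 0.000099

0.0001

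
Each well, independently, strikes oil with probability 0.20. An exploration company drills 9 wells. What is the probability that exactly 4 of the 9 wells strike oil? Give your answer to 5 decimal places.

0.06606

X ~ Binomial(n=9, p=0.20).
P(X=4) = C(9,4) · p^4 · (1−p)^5
= 126 · 0.0016 · 0.32768 = 0.0660603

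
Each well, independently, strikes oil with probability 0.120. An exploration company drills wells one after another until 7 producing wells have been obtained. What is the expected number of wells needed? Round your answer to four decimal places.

58.3333

Y = total wells until the seventh success; negative binomial with r=7, p=0.12.
E[Y] = r / p = 7 / 0.12 = 58.333333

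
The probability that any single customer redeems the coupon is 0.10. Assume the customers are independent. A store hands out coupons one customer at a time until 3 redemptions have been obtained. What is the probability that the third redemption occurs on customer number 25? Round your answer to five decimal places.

Y = trial on which the third success occurs; negative binomial, r=3, p=0.10.
P(Y=25) = C(24,2) · p^3 · (1−p)^22
= 276 · 0.001 · 0.098477 = 0.0271797

0.02718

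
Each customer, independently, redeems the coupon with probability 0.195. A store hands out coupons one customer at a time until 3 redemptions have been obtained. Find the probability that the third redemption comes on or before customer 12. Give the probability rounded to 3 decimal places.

0.424

Finishing within 12 customers ⇔ at least 3 successes in the first 12. With X ~ Binomial(12, 0.195), P(Y ≤ 12) = 1 − P(X ≤ 2).
  k=0: C(12,0)·0.195^0·0.805^12 = 0.07405
  k=1: C(12,1)·0.195^1·0.805^11 = 0.21526
  k=2: C(12,2)·0.195^2·0.805^10 = 0.28680
1 − 0.57611 = 0.42389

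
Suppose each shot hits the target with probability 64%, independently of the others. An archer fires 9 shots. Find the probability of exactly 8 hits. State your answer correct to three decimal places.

0.091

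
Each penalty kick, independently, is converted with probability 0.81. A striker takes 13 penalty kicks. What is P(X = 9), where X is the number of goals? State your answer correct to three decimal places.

0.140

X ~ Binomial(n=13, p=0.81).
P(X=9) = C(13,9) · p^9 · (1−p)^4
= 715 · 0.15009 · 0.0013032 = 0.13986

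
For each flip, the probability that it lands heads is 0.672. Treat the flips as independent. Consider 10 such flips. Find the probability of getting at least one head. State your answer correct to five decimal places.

0.99999

P(at least one) = 1 − P(none) = 1 − (1 − 0.672)^10
= 1 − 0.0000144 = 0.9999856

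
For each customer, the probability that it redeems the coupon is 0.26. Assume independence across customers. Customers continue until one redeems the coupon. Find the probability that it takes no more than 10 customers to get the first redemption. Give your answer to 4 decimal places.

0.9508

Y = number of customers to the first success; geometric, p = 0.26.
P(Y ≤ 10) = 1 − (1−p)^10 = 1 − 0.049240 = 0.950760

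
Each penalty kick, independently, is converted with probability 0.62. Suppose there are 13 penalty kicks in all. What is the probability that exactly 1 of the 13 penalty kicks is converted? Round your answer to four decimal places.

0.0001

X ~ Binomial(n=13, p=0.62).
P(X=1) = C(13,1) · p^1 · (1−p)^12
= 13 · 0.62 · 9.0657e-06 = 0.000073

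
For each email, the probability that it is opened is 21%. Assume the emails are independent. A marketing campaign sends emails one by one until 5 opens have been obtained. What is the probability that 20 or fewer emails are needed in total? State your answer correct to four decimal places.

Finishing within 20 emails ⇔ at least 5 successes in the first 20. With X ~ Binomial(20, 0.21), P(Y ≤ 20) = 1 − P(X ≤ 4).
  k=0: C(20,0)·0.21^0·0.79^20 = 0.008965
  k=1: C(20,1)·0.21^1·0.79^19 = 0.047661
  k=2: C(20,2)·0.21^2·0.79^18 = 0.120359
  k=3: C(20,3)·0.21^3·0.79^17 = 0.191966
  k=4: C(20,4)·0.21^4·0.79^16 = 0.216872
1 − 0.585823 = 0.414177

0.4142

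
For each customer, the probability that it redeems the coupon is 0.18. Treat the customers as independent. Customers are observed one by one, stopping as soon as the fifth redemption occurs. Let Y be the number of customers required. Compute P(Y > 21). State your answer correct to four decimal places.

0.6769

Needing more than 21 customers ⇔ fewer than 5 successes in the first 21. With X ~ Binomial(21, 0.18), P(Y > 21) = P(X ≤ 4).
  k=0: C(21,0)·0.18^0·0.82^21 = 0.015491
  k=1: C(21,1)·0.18^1·0.82^20 = 0.071412
  k=2: C(21,2)·0.18^2·0.82^19 = 0.156757
  k=3: C(21,3)·0.18^3·0.82^18 = 0.217931
  k=4: C(21,4)·0.18^4·0.82^17 = 0.215273
P(X ≤ 4) = 0.676864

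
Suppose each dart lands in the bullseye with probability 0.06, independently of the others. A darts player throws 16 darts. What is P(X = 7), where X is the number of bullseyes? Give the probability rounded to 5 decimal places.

0.00002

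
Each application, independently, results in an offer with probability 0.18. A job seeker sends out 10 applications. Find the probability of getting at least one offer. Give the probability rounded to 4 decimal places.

P(at least one) = 1 − P(none) = 1 − (1 − 0.18)^10
= 1 − 0.137448 = 0.862552

0.8626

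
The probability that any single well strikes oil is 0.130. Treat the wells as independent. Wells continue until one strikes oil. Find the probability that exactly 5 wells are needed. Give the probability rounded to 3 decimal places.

Geometric (trials to first success), p = 0.13.
P(Y = 5) = (1−p)^4 · p = 0.5729 · 0.13 = 0.07448

0.074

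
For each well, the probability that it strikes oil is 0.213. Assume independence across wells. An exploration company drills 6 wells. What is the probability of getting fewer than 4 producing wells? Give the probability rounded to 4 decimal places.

0.9787

X ~ Binomial(6, 0.213); P(X ≤ 3) = Σ C(6,k) p^k (1−p)^(6−k) over k:
  k=0: C(6,0)·0.213^0·0.787^6 = 0.237601
  k=1: C(6,1)·0.213^1·0.787^5 = 0.385838
  k=2: C(6,2)·0.213^2·0.787^4 = 0.261065
  k=3: C(6,3)·0.213^3·0.787^3 = 0.094209
Total = 0.978713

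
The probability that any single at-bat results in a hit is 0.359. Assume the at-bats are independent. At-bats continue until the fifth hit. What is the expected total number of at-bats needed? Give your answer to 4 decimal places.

13.9276

Y = total at-bats until the fifth success; negative binomial with r=5, p=0.359.
E[Y] = r / p = 5 / 0.359 = 13.927577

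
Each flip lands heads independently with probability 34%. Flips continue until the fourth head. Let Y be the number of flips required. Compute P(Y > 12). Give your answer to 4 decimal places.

Needing more than 12 flips ⇔ fewer than 4 successes in the first 12. With X ~ Binomial(12, 0.34), P(Y > 12) = P(X ≤ 3).
  k=0: C(12,0)·0.34^0·0.66^12 = 0.006832
  k=1: C(12,1)·0.34^1·0.66^11 = 0.042232
  k=2: C(12,2)·0.34^2·0.66^10 = 0.119658
  k=3: C(12,3)·0.34^3·0.66^9 = 0.205473
P(X ≤ 3) = 0.374195

0.3742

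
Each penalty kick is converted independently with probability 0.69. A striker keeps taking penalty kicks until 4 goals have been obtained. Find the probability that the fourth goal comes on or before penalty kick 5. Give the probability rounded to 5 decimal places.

0.50774

Finishing within 5 penalty kicks ⇔ at least 4 successes in the first 5. With X ~ Binomial(5, 0.69), P(Y ≤ 5) = 1 − P(X ≤ 3).
  k=0: C(5,0)·0.69^0·0.31^5 = 0.0028629
  k=1: C(5,1)·0.69^1·0.31^4 = 0.0318615
  k=2: C(5,2)·0.69^2·0.31^3 = 0.1418350
  k=3: C(5,3)·0.69^3·0.31^2 = 0.3156971
1 − 0.4922565 = 0.5077435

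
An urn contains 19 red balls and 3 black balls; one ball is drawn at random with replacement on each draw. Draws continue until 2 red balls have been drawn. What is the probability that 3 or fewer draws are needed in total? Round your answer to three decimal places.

Finishing within 3 draws ⇔ at least 2 successes in the first 3. With X ~ Binomial(3, 0.863636), P(Y ≤ 3) = 1 − P(X ≤ 1).
  k=0: C(3,0)·0.863636^0·0.136364^3 = 0.00254
  k=1: C(3,1)·0.863636^1·0.136364^2 = 0.04818
1 − 0.05071 = 0.94929

0.949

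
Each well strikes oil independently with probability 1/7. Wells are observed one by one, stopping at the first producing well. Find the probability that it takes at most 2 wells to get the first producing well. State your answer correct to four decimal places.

Y = number of wells to the first success; geometric, p = 0.142857.
P(Y ≤ 2) = 1 − (1−p)^2 = 1 − 0.734694 = 0.265306

0.2653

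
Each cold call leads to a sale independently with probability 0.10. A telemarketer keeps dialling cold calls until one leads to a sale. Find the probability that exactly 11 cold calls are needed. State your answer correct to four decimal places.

Geometric (trials to first success), p = 0.10.
P(Y = 11) = (1−p)^10 · p = 0.34868 · 0.10 = 0.034868

0.0349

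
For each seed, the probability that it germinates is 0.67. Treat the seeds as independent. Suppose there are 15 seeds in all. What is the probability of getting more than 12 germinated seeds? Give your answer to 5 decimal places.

0.08333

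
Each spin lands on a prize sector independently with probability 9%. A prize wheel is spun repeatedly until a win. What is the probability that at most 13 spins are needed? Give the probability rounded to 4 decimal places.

0.7065

Y = number of spins to the first success; geometric, p = 0.09.
P(Y ≤ 13) = 1 − (1−p)^13 = 1 − 0.293453 = 0.706547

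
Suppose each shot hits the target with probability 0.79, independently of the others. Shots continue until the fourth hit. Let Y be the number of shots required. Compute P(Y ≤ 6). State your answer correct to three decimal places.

Finishing within 6 shots ⇔ at least 4 successes in the first 6. With X ~ Binomial(6, 0.79), P(Y ≤ 6) = 1 − P(X ≤ 3).
  k=0: C(6,0)·0.79^0·0.21^6 = 0.00009
  k=1: C(6,1)·0.79^1·0.21^5 = 0.00194
  k=2: C(6,2)·0.79^2·0.21^4 = 0.01821
  k=3: C(6,3)·0.79^3·0.21^3 = 0.09132
1 − 0.11155 = 0.88845

0.888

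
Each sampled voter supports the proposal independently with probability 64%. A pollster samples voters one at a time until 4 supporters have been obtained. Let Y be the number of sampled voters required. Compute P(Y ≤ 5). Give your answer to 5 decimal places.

0.40936

Finishing within 5 sampled voters ⇔ at least 4 successes in the first 5. With X ~ Binomial(5, 0.64), P(Y ≤ 5) = 1 − P(X ≤ 3).
  k=0: C(5,0)·0.64^0·0.36^5 = 0.0060466
  k=1: C(5,1)·0.64^1·0.36^4 = 0.0537477
  k=2: C(5,2)·0.64^2·0.36^3 = 0.1911030
  k=3: C(5,3)·0.64^3·0.36^2 = 0.3397386
1 − 0.5906359 = 0.4093641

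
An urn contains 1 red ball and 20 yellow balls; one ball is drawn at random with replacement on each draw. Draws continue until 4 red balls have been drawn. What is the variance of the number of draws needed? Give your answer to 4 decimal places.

1680.0000

Y = total draws until the fourth success; negative binomial with r=4, p=0.047619.
Var(Y) = r(1−p)/p² = 4·0.952381 / 0.047619² = 1680.000000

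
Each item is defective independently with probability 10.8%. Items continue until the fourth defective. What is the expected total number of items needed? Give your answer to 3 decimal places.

Y = total items until the fourth success; negative binomial with r=4, p=0.108.
E[Y] = r / p = 4 / 0.108 = 37.03704

37.037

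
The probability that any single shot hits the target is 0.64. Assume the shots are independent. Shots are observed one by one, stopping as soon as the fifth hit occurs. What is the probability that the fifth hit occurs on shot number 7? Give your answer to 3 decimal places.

Y = trial on which the fifth success occurs; negative binomial, r=5, p=0.64.
P(Y=7) = C(6,4) · p^5 · (1−p)^2
= 15 · 0.10737 · 0.1296 = 0.20874

0.209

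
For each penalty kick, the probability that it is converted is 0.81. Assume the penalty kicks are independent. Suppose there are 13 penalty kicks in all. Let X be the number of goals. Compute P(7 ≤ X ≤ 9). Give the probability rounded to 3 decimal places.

0.217

X ~ Binomial(13, 0.81); P(7 ≤ X ≤ 9) = Σ C(13,k) p^k (1−p)^(13−k) over k:
  k=7: C(13,7)·0.81^7·0.19^6 = 0.01847
  k=8: C(13,8)·0.81^8·0.19^5 = 0.05905
  k=9: C(13,9)·0.81^9·0.19^4 = 0.13986
Total = 0.21738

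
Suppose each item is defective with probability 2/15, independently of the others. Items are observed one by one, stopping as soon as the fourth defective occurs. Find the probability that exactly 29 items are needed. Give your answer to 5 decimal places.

0.02893

Y = trial on which the fourth success occurs; negative binomial, r=4, p=0.133333.
P(Y=29) = C(28,3) · p^4 · (1−p)^25
= 3276 · 0.00031605 · 0.027945 = 0.0289335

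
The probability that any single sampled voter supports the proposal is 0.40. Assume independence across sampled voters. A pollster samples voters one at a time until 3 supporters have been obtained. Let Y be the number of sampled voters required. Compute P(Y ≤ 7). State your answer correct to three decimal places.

0.580

Finishing within 7 sampled voters ⇔ at least 3 successes in the first 7. With X ~ Binomial(7, 0.40), P(Y ≤ 7) = 1 − P(X ≤ 2).
  k=0: C(7,0)·0.40^0·0.60^7 = 0.02799
  k=1: C(7,1)·0.40^1·0.60^6 = 0.13064
  k=2: C(7,2)·0.40^2·0.60^5 = 0.26127
1 − 0.41990 = 0.58010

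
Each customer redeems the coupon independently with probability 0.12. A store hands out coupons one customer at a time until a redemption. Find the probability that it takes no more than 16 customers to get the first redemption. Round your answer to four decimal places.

0.8707

Y = number of customers to the first success; geometric, p = 0.12.
P(Y ≤ 16) = 1 − (1−p)^16 = 1 − 0.129337 = 0.870663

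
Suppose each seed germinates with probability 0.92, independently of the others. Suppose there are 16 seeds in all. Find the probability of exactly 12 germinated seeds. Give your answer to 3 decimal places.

0.027

X ~ Binomial(n=16, p=0.92).
P(X=12) = C(16,12) · p^12 · (1−p)^4
= 1820 · 0.36767 · 4.096e-05 = 0.02741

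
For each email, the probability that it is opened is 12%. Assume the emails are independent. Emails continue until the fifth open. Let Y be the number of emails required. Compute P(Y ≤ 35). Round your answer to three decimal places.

0.412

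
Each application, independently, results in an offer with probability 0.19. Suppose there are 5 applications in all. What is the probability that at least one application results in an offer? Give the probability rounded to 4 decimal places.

0.6513

P(at least one) = 1 − P(none) = 1 − (1 − 0.19)^5
= 1 − 0.348678 = 0.651322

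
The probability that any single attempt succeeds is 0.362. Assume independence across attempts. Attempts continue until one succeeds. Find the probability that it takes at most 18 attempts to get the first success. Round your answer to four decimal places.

Y = number of attempts to the first success; geometric, p = 0.362.
P(Y ≤ 18) = 1 − (1−p)^18 = 1 − 0.000307 = 0.999693

0.9997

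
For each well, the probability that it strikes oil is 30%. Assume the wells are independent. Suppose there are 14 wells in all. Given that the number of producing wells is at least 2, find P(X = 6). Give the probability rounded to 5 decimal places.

X ~ Binomial(14, 0.30). Want P(X=6 | X≥2) = P(X=6) / P(X≥2).
P(X=6) = C(14,6)·0.30^6·0.70^8 = 0.1262023
P(X≥2) = 1 − 0.0067822 − 0.0406934 = 0.9525244
Ratio = 0.1262023 / 0.9525244 = 0.1324924

0.13249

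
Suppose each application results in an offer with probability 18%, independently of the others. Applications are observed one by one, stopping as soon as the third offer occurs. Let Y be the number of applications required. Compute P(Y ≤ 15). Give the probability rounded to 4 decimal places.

0.5234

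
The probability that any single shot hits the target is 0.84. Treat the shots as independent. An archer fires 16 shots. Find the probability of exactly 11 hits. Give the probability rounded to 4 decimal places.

X ~ Binomial(n=16, p=0.84).
P(X=11) = C(16,11) · p^11 · (1−p)^5
= 4368 · 0.14692 · 0.00010486 = 0.067291

0.0673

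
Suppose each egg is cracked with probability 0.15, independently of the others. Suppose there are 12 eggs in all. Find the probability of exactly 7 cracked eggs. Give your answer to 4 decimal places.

0.0006

X ~ Binomial(n=12, p=0.15).
P(X=7) = C(12,7) · p^7 · (1−p)^5
= 792 · 1.7086e-06 · 0.44371 = 0.000600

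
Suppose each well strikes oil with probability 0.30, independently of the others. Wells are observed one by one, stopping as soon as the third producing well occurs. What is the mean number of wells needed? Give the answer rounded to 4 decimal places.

Y = total wells until the third success; negative binomial with r=3, p=0.30.
E[Y] = r / p = 3 / 0.30 = 10.000000

10.0000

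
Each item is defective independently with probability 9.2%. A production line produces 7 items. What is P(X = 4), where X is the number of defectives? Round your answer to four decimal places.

X ~ Binomial(n=7, p=0.092).
P(X=4) = C(7,4) · p^4 · (1−p)^3
= 35 · 7.1639e-05 · 0.74861 = 0.001877

0.0019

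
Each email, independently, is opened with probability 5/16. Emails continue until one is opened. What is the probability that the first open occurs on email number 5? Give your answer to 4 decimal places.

Geometric (trials to first success), p = 0.3125.
P(Y = 5) = (1−p)^4 · p = 0.2234 · 0.3125 = 0.069814

0.0698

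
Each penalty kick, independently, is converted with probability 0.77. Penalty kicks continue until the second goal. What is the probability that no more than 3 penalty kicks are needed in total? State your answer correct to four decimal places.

Finishing within 3 penalty kicks ⇔ at least 2 successes in the first 3. With X ~ Binomial(3, 0.77), P(Y ≤ 3) = 1 − P(X ≤ 1).
  k=0: C(3,0)·0.77^0·0.23^3 = 0.012167
  k=1: C(3,1)·0.77^1·0.23^2 = 0.122199
1 − 0.134366 = 0.865634

0.8656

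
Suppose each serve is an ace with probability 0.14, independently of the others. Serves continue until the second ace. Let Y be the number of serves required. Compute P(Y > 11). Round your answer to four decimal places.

0.5311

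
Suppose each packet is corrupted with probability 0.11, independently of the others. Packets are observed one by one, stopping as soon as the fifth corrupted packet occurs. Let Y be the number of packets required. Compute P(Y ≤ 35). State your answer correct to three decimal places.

0.340

Finishing within 35 packets ⇔ at least 5 successes in the first 35. With X ~ Binomial(35, 0.11), P(Y ≤ 35) = 1 − P(X ≤ 4).
  k=0: C(35,0)·0.11^0·0.89^35 = 0.01693
  k=1: C(35,1)·0.11^1·0.89^34 = 0.07324
  k=2: C(35,2)·0.11^2·0.89^33 = 0.15388
  k=3: C(35,3)·0.11^3·0.89^32 = 0.20920
  k=4: C(35,4)·0.11^4·0.89^31 = 0.20685
1 − 0.66010 = 0.33990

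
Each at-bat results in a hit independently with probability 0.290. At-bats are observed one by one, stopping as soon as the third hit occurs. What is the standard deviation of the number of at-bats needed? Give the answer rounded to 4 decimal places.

Y = total at-bats until the third success; negative binomial with r=3, p=0.29.
SD(Y) = √[r(1−p)/p²] = √(25.326992) = 5.032593

5.0326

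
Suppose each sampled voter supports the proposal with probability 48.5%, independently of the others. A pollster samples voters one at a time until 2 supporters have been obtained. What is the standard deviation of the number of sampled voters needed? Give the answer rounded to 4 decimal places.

Y = total sampled voters until the second success; negative binomial with r=2, p=0.485.
SD(Y) = √[r(1−p)/p²] = √(4.378786) = 2.092555

2.0926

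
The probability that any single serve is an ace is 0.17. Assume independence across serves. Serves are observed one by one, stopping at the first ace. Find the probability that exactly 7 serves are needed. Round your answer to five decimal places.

0.05558

Geometric (trials to first success), p = 0.17.
P(Y = 7) = (1−p)^6 · p = 0.32694 · 0.17 = 0.0555799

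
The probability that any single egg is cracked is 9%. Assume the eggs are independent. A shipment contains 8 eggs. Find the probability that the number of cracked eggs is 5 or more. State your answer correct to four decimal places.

0.0003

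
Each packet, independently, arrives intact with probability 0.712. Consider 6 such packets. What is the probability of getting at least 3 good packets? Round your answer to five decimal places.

X ~ Binomial(6, 0.712); P(X ≥ 3) = Σ C(6,k) p^k (1−p)^(6−k) over k:
  k=3: C(6,3)·0.712^3·0.288^3 = 0.1724437
  k=4: C(6,4)·0.712^4·0.288^2 = 0.3197394
  k=5: C(6,5)·0.712^5·0.288^1 = 0.3161868
  k=6: C(6,6)·0.712^6·0.288^0 = 0.1302807
Total = 0.9386506

0.93865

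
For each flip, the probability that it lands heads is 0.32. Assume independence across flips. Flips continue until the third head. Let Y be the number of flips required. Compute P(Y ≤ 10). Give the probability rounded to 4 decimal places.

Finishing within 10 flips ⇔ at least 3 successes in the first 10. With X ~ Binomial(10, 0.32), P(Y ≤ 10) = 1 − P(X ≤ 2).
  k=0: C(10,0)·0.32^0·0.68^10 = 0.021139
  k=1: C(10,1)·0.32^1·0.68^9 = 0.099479
  k=2: C(10,2)·0.32^2·0.68^8 = 0.210661
1 − 0.331279 = 0.668721

0.6687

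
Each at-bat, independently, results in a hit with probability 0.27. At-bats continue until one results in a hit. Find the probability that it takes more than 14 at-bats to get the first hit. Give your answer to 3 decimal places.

0.012

Y = number of at-bats to the first success; geometric, p = 0.27.
P(Y > 14) = P(first 14 all fail) = (1−p)^14 = 0.01220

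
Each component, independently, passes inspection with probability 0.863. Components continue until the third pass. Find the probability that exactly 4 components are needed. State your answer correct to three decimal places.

0.264

Y = trial on which the third success occurs; negative binomial, r=3, p=0.863.
P(Y=4) = C(3,2) · p^3 · (1−p)^1
= 3 · 0.64274 · 0.137 = 0.26416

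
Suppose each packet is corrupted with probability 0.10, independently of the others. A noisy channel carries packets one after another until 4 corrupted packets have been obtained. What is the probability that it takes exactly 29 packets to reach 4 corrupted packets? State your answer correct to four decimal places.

0.0235

Y = trial on which the fourth success occurs; negative binomial, r=4, p=0.10.
P(Y=29) = C(28,3) · p^4 · (1−p)^25
= 3276 · 0.0001 · 0.07179 = 0.023518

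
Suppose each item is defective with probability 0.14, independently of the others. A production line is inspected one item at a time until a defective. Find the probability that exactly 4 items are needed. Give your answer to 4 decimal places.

Geometric (trials to first success), p = 0.14.
P(Y = 4) = (1−p)^3 · p = 0.63606 · 0.14 = 0.089048

0.0890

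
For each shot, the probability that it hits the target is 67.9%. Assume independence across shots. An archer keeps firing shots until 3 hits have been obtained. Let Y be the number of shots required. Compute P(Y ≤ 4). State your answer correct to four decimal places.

0.6145

Finishing within 4 shots ⇔ at least 3 successes in the first 4. With X ~ Binomial(4, 0.679), P(Y ≤ 4) = 1 − P(X ≤ 2).
  k=0: C(4,0)·0.679^0·0.321^4 = 0.010617
  k=1: C(4,1)·0.679^1·0.321^3 = 0.089835
  k=2: C(4,2)·0.679^2·0.321^2 = 0.285037
1 − 0.385489 = 0.614511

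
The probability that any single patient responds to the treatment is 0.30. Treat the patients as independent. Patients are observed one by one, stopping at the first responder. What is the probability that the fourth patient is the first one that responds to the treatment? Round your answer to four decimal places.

0.1029

Geometric (trials to first success), p = 0.30.
P(Y = 4) = (1−p)^3 · p = 0.343 · 0.30 = 0.102900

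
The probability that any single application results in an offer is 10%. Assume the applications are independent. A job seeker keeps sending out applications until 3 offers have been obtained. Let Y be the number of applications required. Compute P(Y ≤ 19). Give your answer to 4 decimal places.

0.2946

Finishing within 19 applications ⇔ at least 3 successes in the first 19. With X ~ Binomial(19, 0.10), P(Y ≤ 19) = 1 − P(X ≤ 2).
  k=0: C(19,0)·0.10^0·0.90^19 = 0.135085
  k=1: C(19,1)·0.10^1·0.90^18 = 0.285180
  k=2: C(19,2)·0.10^2·0.90^17 = 0.285180
1 − 0.705445 = 0.294555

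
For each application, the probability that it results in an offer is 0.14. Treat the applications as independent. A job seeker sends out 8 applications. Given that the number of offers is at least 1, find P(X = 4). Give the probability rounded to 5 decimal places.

0.02099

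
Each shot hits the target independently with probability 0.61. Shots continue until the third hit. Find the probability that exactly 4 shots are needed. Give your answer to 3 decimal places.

0.266

Y = trial on which the third success occurs; negative binomial, r=3, p=0.61.
P(Y=4) = C(3,2) · p^3 · (1−p)^1
= 3 · 0.22698 · 0.39 = 0.26557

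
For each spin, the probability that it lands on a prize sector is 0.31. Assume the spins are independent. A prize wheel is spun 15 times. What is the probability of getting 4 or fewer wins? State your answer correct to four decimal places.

X ~ Binomial(15, 0.31); P(X ≤ 4) = Σ C(15,k) p^k (1−p)^(15−k) over k:
  k=0: C(15,0)·0.31^0·0.69^15 = 0.003826
  k=1: C(15,1)·0.31^1·0.69^14 = 0.025783
  k=2: C(15,2)·0.31^2·0.69^13 = 0.081087
  k=3: C(15,3)·0.31^3·0.69^12 = 0.157865
  k=4: C(15,4)·0.31^4·0.69^11 = 0.212774
Total = 0.481336

0.4813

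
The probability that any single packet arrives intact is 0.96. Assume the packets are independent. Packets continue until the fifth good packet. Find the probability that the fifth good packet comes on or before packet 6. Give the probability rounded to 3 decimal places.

0.978

Finishing within 6 packets ⇔ at least 5 successes in the first 6. With X ~ Binomial(6, 0.96), P(Y ≤ 6) = 1 − P(X ≤ 4).
  k=0: C(6,0)·0.96^0·0.04^6 = 0.00000
  k=1: C(6,1)·0.96^1·0.04^5 = 0.00000
  k=2: C(6,2)·0.96^2·0.04^4 = 0.00004
  k=3: C(6,3)·0.96^3·0.04^3 = 0.00113
  k=4: C(6,4)·0.96^4·0.04^2 = 0.02038
1 − 0.02155 = 0.97845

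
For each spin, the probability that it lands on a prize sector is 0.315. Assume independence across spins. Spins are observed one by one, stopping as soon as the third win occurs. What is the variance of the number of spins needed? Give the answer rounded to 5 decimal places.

20.71051

Y = total spins until the third success; negative binomial with r=3, p=0.315.
Var(Y) = r(1−p)/p² = 3·0.685 / 0.315² = 20.7105064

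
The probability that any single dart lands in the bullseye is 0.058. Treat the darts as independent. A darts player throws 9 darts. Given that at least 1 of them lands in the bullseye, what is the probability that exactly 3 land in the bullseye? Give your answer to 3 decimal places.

0.028

X ~ Binomial(9, 0.058). Want P(X=3 | X≥1) = P(X=3) / P(X≥1).
P(X=3) = C(9,3)·0.058^3·0.942^6 = 0.01145
P(X≥1) = 1 − 0.58406 = 0.41594
Ratio = 0.01145 / 0.41594 = 0.02753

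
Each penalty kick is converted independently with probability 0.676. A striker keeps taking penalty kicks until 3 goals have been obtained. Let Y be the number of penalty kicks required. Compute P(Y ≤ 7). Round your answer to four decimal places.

0.9599

Finishing within 7 penalty kicks ⇔ at least 3 successes in the first 7. With X ~ Binomial(7, 0.676), P(Y ≤ 7) = 1 − P(X ≤ 2).
  k=0: C(7,0)·0.676^0·0.324^7 = 0.000375
  k=1: C(7,1)·0.676^1·0.324^6 = 0.005474
  k=2: C(7,2)·0.676^2·0.324^5 = 0.034264
1 − 0.040113 = 0.959887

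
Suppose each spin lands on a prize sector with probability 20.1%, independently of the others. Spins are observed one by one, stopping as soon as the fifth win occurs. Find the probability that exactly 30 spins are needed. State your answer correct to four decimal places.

0.0285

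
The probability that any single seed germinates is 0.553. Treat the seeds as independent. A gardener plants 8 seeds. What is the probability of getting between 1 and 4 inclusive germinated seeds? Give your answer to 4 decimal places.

X ~ Binomial(8, 0.553); P(1 ≤ X ≤ 4) = Σ C(8,k) p^k (1−p)^(8−k) over k:
  k=1: C(8,1)·0.553^1·0.447^7 = 0.015775
  k=2: C(8,2)·0.553^2·0.447^6 = 0.068305
  k=3: C(8,3)·0.553^3·0.447^5 = 0.169006
  k=4: C(8,4)·0.553^4·0.447^4 = 0.261354
Total = 0.514439

0.5144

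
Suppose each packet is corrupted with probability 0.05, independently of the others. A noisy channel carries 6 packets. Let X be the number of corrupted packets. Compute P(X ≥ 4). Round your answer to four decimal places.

0.0001

X ~ Binomial(6, 0.05); P(X ≥ 4) = Σ C(6,k) p^k (1−p)^(6−k) over k:
  k=4: C(6,4)·0.05^4·0.95^2 = 0.000085
  k=5: C(6,5)·0.05^5·0.95^1 = 0.000002
  k=6: C(6,6)·0.05^6·0.95^0 = 0.000000
Total = 0.000086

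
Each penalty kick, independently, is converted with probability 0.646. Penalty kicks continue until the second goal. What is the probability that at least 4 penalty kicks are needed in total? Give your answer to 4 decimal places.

0.2872

Needing more than 3 penalty kicks ⇔ fewer than 2 successes in the first 3. With X ~ Binomial(3, 0.646), P(Y > 3) = P(X ≤ 1).
  k=0: C(3,0)·0.646^0·0.354^3 = 0.044362
  k=1: C(3,1)·0.646^1·0.354^2 = 0.242862
P(X ≤ 1) = 0.287224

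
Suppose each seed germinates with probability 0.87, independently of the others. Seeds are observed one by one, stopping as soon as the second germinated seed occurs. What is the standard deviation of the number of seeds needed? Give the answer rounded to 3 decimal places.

Y = total seeds until the second success; negative binomial with r=2, p=0.87.
SD(Y) = √[r(1−p)/p²] = √(0.34351) = 0.58609

0.586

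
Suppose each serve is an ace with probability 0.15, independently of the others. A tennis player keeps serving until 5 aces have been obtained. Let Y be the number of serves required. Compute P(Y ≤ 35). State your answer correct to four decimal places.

Finishing within 35 serves ⇔ at least 5 successes in the first 35. With X ~ Binomial(35, 0.15), P(Y ≤ 35) = 1 − P(X ≤ 4).
  k=0: C(35,0)·0.15^0·0.85^35 = 0.003386
  k=1: C(35,1)·0.15^1·0.85^34 = 0.020912
  k=2: C(35,2)·0.15^2·0.85^33 = 0.062737
  k=3: C(35,3)·0.15^3·0.85^32 = 0.121784
  k=4: C(35,4)·0.15^4·0.85^31 = 0.171930
1 − 0.380749 = 0.619251

0.6193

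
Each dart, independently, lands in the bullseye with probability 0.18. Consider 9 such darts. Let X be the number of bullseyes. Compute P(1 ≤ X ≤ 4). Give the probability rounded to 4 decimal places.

X ~ Binomial(9, 0.18); P(1 ≤ X ≤ 4) = Σ C(9,k) p^k (1−p)^(9−k) over k:
  k=1: C(9,1)·0.18^1·0.82^8 = 0.331151
  k=2: C(9,2)·0.18^2·0.82^7 = 0.290767
  k=3: C(9,3)·0.18^3·0.82^6 = 0.148929
  k=4: C(9,4)·0.18^4·0.82^5 = 0.049038
Total = 0.819884

0.8199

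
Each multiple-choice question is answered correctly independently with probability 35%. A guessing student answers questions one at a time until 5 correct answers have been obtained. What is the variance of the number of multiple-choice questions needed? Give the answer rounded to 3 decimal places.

26.531

Y = total multiple-choice questions until the fifth success; negative binomial with r=5, p=0.35.
Var(Y) = r(1−p)/p² = 5·0.65 / 0.35² = 26.53061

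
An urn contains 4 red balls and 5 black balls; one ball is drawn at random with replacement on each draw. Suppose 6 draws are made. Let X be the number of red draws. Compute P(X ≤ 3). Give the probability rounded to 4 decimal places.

0.7538

X ~ Binomial(6, 0.444444); P(X ≤ 3) = Σ C(6,k) p^k (1−p)^(6−k) over k:
  k=0: C(6,0)·0.444444^0·0.555556^6 = 0.029401
  k=1: C(6,1)·0.444444^1·0.555556^5 = 0.141126
  k=2: C(6,2)·0.444444^2·0.555556^4 = 0.282251
  k=3: C(6,3)·0.444444^3·0.555556^3 = 0.301068
Total = 0.753847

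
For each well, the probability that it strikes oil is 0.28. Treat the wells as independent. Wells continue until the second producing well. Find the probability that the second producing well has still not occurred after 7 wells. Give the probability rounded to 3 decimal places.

0.373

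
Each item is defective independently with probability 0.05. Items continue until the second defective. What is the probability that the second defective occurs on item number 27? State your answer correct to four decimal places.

0.0180

Y = trial on which the second success occurs; negative binomial, r=2, p=0.05.
P(Y=27) = C(26,1) · p^2 · (1−p)^25
= 26 · 0.0025 · 0.27739 = 0.018030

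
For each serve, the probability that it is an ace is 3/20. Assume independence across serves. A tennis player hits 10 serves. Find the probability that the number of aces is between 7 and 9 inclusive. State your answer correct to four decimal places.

X ~ Binomial(10, 0.15); P(7 ≤ X ≤ 9) = Σ C(10,k) p^k (1−p)^(10−k) over k:
  k=7: C(10,7)·0.15^7·0.85^3 = 0.000126
  k=8: C(10,8)·0.15^8·0.85^2 = 0.000008
  k=9: C(10,9)·0.15^9·0.85^1 = 0.000000
Total = 0.000135

0.0001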